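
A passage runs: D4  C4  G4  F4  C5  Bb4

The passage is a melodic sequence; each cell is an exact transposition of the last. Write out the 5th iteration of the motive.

Bb5 Ab5

Unit = 2 notes; the statements start on D4, G4, C5, moving up a 4th each time.
Carrying on: F5 → Bb5.
So cell 5 is Bb5 Ab5.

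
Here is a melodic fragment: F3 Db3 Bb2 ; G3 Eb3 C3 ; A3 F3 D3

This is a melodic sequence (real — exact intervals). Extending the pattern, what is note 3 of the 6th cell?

G#3

With 3-note cells, note 3 of each statement runs Bb2, C3, D3.
Carrying that up a 2nd forward: E3 → F#3 → G#3.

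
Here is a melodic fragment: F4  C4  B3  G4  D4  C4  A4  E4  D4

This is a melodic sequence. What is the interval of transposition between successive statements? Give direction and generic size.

up a 2nd

Taking 3-note groups, the heads are F4, G4, A4: the pattern moves up a 2nd.
F4 to G4 is up a 2nd.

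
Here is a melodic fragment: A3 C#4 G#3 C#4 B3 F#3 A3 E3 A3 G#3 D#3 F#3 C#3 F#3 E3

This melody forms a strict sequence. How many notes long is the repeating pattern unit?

5

15 notes total. Splitting into 3 groups of 5:
A3 C#4 G#3 C#4 B3 | F#3 A3 E3 A3 G#3 | D#3 F#3 C#3 F#3 E3
Every group is a transposition down a 3rd of the one before; no shorter unit works.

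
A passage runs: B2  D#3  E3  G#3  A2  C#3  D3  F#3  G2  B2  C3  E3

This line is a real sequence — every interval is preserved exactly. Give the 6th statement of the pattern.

With a 4-note motive the entries are B2, A2, G2, each down a 2nd from the previous.
Extending down a 2nd: F2 → Eb2 → Db2.
So cell 6 is Db2 F2 Gb2 Bb2.

Db2 F2 Gb2 Bb2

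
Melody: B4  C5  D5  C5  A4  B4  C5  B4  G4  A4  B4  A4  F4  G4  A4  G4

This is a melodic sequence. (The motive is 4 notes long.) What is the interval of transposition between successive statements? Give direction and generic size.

Taking 4-note groups, the heads are B4, A4, G4, F4: the pattern moves down a 2nd.
From B4 to A4: down a 2nd.

down a 2nd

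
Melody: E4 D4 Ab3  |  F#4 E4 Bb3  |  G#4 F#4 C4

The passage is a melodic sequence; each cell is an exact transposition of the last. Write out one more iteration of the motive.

A#4 G#4 D4

With a 3-note motive the entries are E4, F#4, G#4, each up a 2nd from the previous.
From A#4 the exact shape gives A#4 G#4 D4.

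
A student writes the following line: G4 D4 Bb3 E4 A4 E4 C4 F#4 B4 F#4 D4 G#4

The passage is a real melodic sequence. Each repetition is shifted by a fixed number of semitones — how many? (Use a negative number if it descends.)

The 4-note cells begin on G4, A4, B4 — each up a 2nd from the last.
Counting half-steps from G4 to A4: 2.

2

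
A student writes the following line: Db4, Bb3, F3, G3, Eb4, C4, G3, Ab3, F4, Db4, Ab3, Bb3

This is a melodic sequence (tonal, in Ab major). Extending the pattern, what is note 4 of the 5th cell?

Db4

Grouping in 4s, the 4th note of each cell is G3, Ab3, Bb3.
Carrying that up a 2nd forward: C4 → Db4.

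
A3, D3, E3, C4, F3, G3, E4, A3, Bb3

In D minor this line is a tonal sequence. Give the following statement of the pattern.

G4 C4 D4

Unit = 3 notes; the statements start on A3, C4, E4, moving up a 3rd each time.
So cell 4 is G4 C4 D4.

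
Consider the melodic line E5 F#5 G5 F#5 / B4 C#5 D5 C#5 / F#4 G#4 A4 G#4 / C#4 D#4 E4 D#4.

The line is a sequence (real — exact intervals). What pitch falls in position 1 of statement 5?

With 4-note cells, note 1 of each statement runs E5, B4, F#4, C#4.
Each moves down a 4th; the next is G#3.

G#3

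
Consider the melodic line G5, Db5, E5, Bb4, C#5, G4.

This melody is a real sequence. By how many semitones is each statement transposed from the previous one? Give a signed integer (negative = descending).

-3

Taking 2-note groups, the heads are G5, E5, C#5: the pattern moves down a 3rd.
G5→E5 is 76 − 79 = -3 semitones.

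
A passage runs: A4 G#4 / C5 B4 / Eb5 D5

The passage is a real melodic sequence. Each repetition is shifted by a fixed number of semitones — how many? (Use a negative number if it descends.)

With a 2-note motive the entries are A4, C5, Eb5, each up a 3rd from the previous.
A4→C5 is 72 − 69 = 3 semitones.

3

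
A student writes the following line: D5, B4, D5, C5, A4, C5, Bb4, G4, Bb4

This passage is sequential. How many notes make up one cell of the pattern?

3

Try groups of 3 (3 cells in 9 notes):
D5 B4 D5 | C5 A4 C5 | Bb4 G4 Bb4
Every group is a transposition down a 2nd of the one before; no shorter unit works.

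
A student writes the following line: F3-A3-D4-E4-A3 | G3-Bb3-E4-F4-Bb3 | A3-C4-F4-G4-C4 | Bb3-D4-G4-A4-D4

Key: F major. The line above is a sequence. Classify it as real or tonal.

Every note is diatonic to F major.
Cell 1 has +4 semitones from note 1 to 2, but cell 2 has +3 — the interval quality changes while the contour stays the same, which is the hallmark of a tonal sequence.

tonal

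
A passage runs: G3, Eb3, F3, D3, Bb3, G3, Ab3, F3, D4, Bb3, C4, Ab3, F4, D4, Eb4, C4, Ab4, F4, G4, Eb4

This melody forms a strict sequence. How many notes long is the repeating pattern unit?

20 notes total. Splitting into 5 groups of 4:
G3 Eb3 F3 D3 | Bb3 G3 Ab3 F3 | D4 Bb3 C4 Ab3 | F4 D4 Eb4 C4 | Ab4 F4 G4 Eb4
Every group is a transposition up a 3rd of the one before; no shorter unit works.

4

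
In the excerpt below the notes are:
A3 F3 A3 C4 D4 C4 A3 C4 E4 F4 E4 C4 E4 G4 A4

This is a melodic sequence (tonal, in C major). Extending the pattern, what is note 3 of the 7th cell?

F5

With 5-note cells, note 3 of each statement runs A3, C4, E4.
Carrying that up a 3rd forward: G4 → B4 → D5 → F5.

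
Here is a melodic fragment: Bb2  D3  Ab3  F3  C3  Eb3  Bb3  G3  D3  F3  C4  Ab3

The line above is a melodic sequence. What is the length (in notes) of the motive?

There are 12 notes; a 4-note unit gives 3 cells:
Bb2 D3 Ab3 F3 | C3 Eb3 Bb3 G3 | D3 F3 C4 Ab3
Each cell is the previous one up a 2nd — so the unit is 4 notes.

4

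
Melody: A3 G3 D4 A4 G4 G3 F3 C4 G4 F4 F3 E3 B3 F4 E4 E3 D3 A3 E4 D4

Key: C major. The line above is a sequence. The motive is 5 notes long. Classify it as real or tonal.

Every note is diatonic to C major.
Cell 1 has -2 semitones from note 1 to 2, but cell 3 has -1 — the interval quality changes while the contour stays the same, which is the hallmark of a tonal sequence.

tonal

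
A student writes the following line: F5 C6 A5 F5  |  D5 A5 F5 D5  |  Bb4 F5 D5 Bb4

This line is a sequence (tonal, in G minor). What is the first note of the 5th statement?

The 4-note cells begin on F5, D5, Bb4 — each down a 3rd from the last.
Continuing: G4 → Eb4. Statement 5 starts on Eb4.

Eb4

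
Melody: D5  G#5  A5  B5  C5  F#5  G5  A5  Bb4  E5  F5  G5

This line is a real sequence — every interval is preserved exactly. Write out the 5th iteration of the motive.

Unit = 4 notes; the statements start on D5, C5, Bb4, moving down a 2nd each time.
Continuing the starts: Ab4 → Gb4.
Statement 5 starts on Gb4 and keeps the same exact contour: Gb4 C5 Db5 Eb5.

Gb4 C5 Db5 Eb5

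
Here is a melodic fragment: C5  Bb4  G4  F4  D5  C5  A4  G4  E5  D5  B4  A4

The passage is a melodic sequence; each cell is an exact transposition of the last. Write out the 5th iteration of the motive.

G#5 F#5 D#5 C#5

Unit = 4 notes; the statements start on C5, D5, E5, moving up a 2nd each time.
Continuing the starts: F#5 → G#5.
So cell 5 is G#5 F#5 D#5 C#5.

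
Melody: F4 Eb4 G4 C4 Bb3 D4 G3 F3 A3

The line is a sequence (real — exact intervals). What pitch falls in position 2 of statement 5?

Grouping in 3s, the 2nd note of each cell is Eb4, Bb3, F3.
Carrying that down a 4th forward: C3 → G2.

G2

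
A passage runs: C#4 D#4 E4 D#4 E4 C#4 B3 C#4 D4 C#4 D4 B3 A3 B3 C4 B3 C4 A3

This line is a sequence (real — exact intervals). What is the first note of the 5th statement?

Taking 6-note groups, the heads are C#4, B3, A3: the pattern moves down a 2nd.
Extending the heads down a 2nd: G3 → F3.

F3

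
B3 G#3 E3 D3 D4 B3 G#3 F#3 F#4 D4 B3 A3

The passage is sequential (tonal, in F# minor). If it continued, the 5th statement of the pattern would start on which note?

Unit = 4 notes; the statements start on B3, D4, F#4, moving up a 3rd each time.
Continuing: A4 → C#5. Statement 5 starts on C#5.

C#5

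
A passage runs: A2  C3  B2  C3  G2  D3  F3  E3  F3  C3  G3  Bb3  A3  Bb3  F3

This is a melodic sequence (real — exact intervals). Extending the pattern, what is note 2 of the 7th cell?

Grouping in 5s, the 2nd note of each cell is C3, F3, Bb3.
Carrying that up a 4th forward: Eb4 → Ab4 → Db5 → Gb5.

Gb5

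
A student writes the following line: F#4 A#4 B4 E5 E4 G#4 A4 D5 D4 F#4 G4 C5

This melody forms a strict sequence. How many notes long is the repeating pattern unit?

There are 12 notes; a 4-note unit gives 3 cells:
F#4 A#4 B4 E5 | E4 G#4 A4 D5 | D4 F#4 G4 C5
Each cell is the previous one down a 2nd — so the unit is 4 notes.

4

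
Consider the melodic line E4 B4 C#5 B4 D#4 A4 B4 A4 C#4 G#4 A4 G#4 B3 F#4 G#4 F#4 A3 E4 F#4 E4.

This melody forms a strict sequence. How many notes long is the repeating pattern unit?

There are 20 notes; a 4-note unit gives 5 cells:
E4 B4 C#5 B4 | D#4 A4 B4 A4 | C#4 G#4 A4 G#4 | B3 F#4 G#4 F#4 | A3 E4 F#4 E4
Each cell is the previous one down a 2nd — so the unit is 4 notes.

4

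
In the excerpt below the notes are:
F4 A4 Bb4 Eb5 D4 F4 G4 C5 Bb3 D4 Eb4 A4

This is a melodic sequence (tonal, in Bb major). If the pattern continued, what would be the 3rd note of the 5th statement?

Grouping in 4s, the 3rd note of each cell is Bb4, G4, Eb4.
Extending down a 3rd: C4 → A3.

A3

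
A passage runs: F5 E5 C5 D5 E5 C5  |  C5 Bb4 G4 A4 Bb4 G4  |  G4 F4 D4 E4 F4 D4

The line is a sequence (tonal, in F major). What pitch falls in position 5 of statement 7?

With 6-note cells, note 5 of each statement runs E5, Bb4, F4.
Carrying that down a 4th forward: C4 → G3 → D3 → A2.

A2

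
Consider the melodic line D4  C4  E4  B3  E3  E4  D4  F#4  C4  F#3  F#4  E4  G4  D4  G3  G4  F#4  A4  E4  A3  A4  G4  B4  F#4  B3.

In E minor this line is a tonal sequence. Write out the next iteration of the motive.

With a 5-note motive the entries are D4, E4, F#4, G4, A4, each up a 2nd from the previous.
From B4 the diatonic shape gives B4 A4 C5 G4 C4.

B4 A4 C5 G4 C4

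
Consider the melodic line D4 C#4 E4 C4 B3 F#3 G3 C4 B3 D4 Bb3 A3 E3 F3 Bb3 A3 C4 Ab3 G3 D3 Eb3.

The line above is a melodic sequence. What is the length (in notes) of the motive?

21 notes total. Splitting into 3 groups of 7:
D4 C#4 E4 C4 B3 F#3 G3 | C4 B3 D4 Bb3 A3 E3 F3 | Bb3 A3 C4 Ab3 G3 D3 Eb3
That's a consistent down a 2nd shift per cell, and no other grouping gives one.

7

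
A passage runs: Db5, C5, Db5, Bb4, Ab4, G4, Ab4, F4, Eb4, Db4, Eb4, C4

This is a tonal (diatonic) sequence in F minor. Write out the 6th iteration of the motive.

C3 Bb2 C3 Ab2

The 4-note cells begin on Db5, Ab4, Eb4 — each down a 4th from the last.
Carrying on: Bb3 → F3 → C3.
So cell 6 is C3 Bb2 C3 Ab2.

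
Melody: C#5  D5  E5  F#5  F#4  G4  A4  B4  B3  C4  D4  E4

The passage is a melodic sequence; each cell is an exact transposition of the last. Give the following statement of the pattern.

The 4-note cells begin on C#5, F#4, B3 — each down a 5th from the last.
So cell 4 is E3 F3 G3 A3.

E3 F3 G3 A3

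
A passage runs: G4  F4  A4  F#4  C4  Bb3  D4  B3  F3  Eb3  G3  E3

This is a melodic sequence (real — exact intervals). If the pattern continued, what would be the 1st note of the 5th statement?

With 4-note cells, note 1 of each statement runs G4, C4, F3.
Each moves down a 5th. Continuing: Bb2 → Eb2.

Eb2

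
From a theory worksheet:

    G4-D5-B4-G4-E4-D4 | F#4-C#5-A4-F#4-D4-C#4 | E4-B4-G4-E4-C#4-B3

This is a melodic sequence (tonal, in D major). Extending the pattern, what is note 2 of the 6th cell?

Grouping in 6s, the 2nd note of each cell is D5, C#5, B4.
Extending down a 2nd: A4 → G4 → F#4.

F#4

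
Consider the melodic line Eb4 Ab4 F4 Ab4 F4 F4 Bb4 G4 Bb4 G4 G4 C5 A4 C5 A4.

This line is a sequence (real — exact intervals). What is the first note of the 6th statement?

C#5

The 5-note cells begin on Eb4, F4, G4 — each up a 2nd from the last.
Extending the heads up a 2nd: A4 → B4 → C#5.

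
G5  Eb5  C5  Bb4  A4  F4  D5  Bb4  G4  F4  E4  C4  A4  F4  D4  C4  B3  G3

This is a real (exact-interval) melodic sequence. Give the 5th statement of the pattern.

B3 G3 E3 D3 C#3 A2

Unit = 6 notes; the statements start on G5, D5, A4, moving down a 4th each time.
Continuing the starts: E4 → B3.
So cell 5 is B3 G3 E3 D3 C#3 A2.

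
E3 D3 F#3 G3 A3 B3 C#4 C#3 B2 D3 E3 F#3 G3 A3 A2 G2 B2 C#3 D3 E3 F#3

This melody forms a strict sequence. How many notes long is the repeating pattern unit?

21 notes total. Splitting into 3 groups of 7:
E3 D3 F#3 G3 A3 B3 C#4 | C#3 B2 D3 E3 F#3 G3 A3 | A2 G2 B2 C#3 D3 E3 F#3
Each cell is the previous one down a 3rd — so the unit is 7 notes.

7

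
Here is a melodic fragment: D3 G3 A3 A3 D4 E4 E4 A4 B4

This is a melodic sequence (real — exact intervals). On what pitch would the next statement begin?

With a 3-note motive the entries are D3, A3, E4, each up a 5th from the previous.
One more step up a 5th gives B4.

B4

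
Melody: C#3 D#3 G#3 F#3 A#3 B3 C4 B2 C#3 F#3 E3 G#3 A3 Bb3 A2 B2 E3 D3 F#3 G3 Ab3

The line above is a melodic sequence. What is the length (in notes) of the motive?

Try groups of 7 (3 cells in 21 notes):
C#3 D#3 G#3 F#3 A#3 B3 C4 | B2 C#3 F#3 E3 G#3 A3 Bb3 | A2 B2 E3 D3 F#3 G3 Ab3
Each cell is the previous one down a 2nd — so the unit is 7 notes.

7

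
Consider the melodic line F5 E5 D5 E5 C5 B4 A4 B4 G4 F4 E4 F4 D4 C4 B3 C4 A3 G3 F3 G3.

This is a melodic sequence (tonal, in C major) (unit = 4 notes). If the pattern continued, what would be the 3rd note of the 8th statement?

D2

Grouping in 4s, the 3rd note of each cell is D5, A4, E4, B3, F3.
Extending down a 4th: C3 → G2 → D2.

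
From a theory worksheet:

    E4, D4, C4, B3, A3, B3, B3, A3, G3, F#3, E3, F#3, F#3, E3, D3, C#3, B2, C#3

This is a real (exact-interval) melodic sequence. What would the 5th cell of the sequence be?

G#2 F#2 E2 D#2 C#2 D#2

The 6-note cells begin on E4, B3, F#3 — each down a 4th from the last.
Continuing the starts: C#3 → G#2.
So cell 5 is G#2 F#2 E2 D#2 C#2 D#2.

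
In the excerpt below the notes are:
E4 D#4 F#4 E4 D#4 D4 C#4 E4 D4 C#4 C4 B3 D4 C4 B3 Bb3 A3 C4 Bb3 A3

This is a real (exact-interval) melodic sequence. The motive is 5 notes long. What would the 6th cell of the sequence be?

With a 5-note motive the entries are E4, D4, C4, Bb3, each down a 2nd from the previous.
Continuing the starts: Ab3 → Gb3.
Statement 6 starts on Gb3 and keeps the same exact contour: Gb3 F3 Ab3 Gb3 F3.

Gb3 F3 Ab3 Gb3 F3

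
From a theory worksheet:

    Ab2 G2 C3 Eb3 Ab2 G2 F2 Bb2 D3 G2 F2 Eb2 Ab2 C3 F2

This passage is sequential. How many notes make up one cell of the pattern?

5

Try groups of 5 (3 cells in 15 notes):
Ab2 G2 C3 Eb3 Ab2 | G2 F2 Bb2 D3 G2 | F2 Eb2 Ab2 C3 F2
That's a consistent down a 2nd shift per cell, and no other grouping gives one.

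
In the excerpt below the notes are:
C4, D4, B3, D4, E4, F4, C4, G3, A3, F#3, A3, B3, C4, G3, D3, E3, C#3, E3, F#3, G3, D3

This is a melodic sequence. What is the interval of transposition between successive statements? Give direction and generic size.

down a 4th

Taking 7-note groups, the heads are C4, G3, D3: the pattern moves down a 4th.
C4 to G3 is down a 4th.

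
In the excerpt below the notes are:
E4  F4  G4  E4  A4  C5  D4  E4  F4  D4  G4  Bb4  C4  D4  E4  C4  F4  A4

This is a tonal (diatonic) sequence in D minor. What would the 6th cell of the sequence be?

G3 A3 Bb3 G3 C4 E4

The 6-note cells begin on E4, D4, C4 — each down a 2nd from the last.
Continuing the starts: Bb3 → A3 → G3.
Statement 6 starts on G3 and keeps the same diatonic contour: G3 A3 Bb3 G3 C4 E4.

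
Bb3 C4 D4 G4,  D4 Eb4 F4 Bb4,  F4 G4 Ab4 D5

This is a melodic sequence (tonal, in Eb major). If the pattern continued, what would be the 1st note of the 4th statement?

Grouping in 4s, the 1st note of each cell is Bb3, D4, F4.
One more up a 3rd gives Ab4.

Ab4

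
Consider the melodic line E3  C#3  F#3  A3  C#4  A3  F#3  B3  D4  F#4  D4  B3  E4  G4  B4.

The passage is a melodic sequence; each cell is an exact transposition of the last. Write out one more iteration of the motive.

The 5-note cells begin on E3, A3, D4 — each up a 4th from the last.
Statement 4 starts on G4 and keeps the same exact contour: G4 E4 A4 C5 E5.

G4 E4 A4 C5 E5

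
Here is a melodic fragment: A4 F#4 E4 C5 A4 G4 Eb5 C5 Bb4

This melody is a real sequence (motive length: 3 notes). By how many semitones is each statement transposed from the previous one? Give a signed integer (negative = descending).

3

The 3-note cells begin on A4, C5, Eb5 — each up a 3rd from the last.
A4 to C5 spans +3 semitones.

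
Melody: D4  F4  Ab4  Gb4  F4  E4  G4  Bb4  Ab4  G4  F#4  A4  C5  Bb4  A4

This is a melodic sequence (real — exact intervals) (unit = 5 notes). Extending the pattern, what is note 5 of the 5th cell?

C#5

With 5-note cells, note 5 of each statement runs F4, G4, A4.
Each moves up a 2nd. Continuing: B4 → C#5.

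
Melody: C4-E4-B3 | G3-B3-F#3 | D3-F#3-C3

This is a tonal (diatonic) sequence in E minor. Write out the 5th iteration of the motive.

Taking 3-note groups, the heads are C4, G3, D3: the pattern moves down a 4th.
Continuing the starts: A2 → E2.
Statement 5 starts on E2 and keeps the same diatonic contour: E2 G2 D2.

E2 G2 D2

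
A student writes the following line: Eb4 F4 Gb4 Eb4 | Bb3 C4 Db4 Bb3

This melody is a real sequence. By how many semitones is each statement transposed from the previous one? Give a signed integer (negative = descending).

Unit = 4 notes; the statements start on Eb4, Bb3, moving down a 4th each time.
Eb4 to Bb3 spans -5 semitones.

-5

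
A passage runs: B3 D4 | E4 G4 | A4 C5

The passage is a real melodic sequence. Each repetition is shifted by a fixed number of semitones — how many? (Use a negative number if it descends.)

With a 2-note motive the entries are B3, E4, A4, each up a 4th from the previous.
B3→E4 is 64 − 59 = 5 semitones.

5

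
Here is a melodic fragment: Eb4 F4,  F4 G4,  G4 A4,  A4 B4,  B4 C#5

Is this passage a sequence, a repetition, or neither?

sequence

Each 2-note cell is the previous one transposed up a 2nd.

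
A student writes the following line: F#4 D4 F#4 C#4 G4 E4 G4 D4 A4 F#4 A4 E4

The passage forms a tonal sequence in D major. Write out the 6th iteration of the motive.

Taking 4-note groups, the heads are F#4, G4, A4: the pattern moves up a 2nd.
Carrying on: B4 → C#5 → D5.
From D5 the diatonic shape gives D5 B4 D5 A4.

D5 B4 D5 A4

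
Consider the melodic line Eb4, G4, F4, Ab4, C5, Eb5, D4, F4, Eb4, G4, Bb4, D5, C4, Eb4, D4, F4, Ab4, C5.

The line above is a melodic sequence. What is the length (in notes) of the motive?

6

18 notes total. Splitting into 3 groups of 6:
Eb4 G4 F4 Ab4 C5 Eb5 | D4 F4 Eb4 G4 Bb4 D5 | C4 Eb4 D4 F4 Ab4 C5
Every group is a transposition down a 2nd of the one before; no shorter unit works.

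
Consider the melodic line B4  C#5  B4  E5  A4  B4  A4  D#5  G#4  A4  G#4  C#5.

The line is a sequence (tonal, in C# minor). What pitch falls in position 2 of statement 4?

The unit is 4 notes. Position-2 pitches of the 3 shown cells: C#5, B4, A4.
Each moves down a 2nd; the next is G#4.

G#4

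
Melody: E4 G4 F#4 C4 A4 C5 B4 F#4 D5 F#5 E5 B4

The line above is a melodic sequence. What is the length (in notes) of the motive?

4

12 notes total. Splitting into 3 groups of 4:
E4 G4 F#4 C4 | A4 C5 B4 F#4 | D5 F#5 E5 B4
That's a consistent up a 4th shift per cell, and no other grouping gives one.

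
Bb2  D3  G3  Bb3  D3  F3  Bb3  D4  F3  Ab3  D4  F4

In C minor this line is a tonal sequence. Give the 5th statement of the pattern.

C4 Eb4 Ab4 C5

With a 4-note motive the entries are Bb2, D3, F3, each up a 3rd from the previous.
Continuing the starts: Ab3 → C4.
From C4 the diatonic shape gives C4 Eb4 Ab4 C5.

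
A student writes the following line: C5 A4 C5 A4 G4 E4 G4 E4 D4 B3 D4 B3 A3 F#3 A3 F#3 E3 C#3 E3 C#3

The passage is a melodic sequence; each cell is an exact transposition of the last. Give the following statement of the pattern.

With a 4-note motive the entries are C5, G4, D4, A3, E3, each down a 4th from the previous.
From B2 the exact shape gives B2 G#2 B2 G#2.

B2 G#2 B2 G#2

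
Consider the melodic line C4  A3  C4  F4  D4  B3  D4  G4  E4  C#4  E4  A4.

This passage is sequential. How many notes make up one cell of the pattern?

4

Try groups of 4 (3 cells in 12 notes):
C4 A3 C4 F4 | D4 B3 D4 G4 | E4 C#4 E4 A4
Each cell is the previous one up a 2nd — so the unit is 4 notes.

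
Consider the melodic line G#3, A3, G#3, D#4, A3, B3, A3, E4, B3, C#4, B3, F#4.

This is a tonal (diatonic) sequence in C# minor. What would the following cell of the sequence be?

C#4 D#4 C#4 G#4

With a 4-note motive the entries are G#3, A3, B3, each up a 2nd from the previous.
From C#4 the diatonic shape gives C#4 D#4 C#4 G#4.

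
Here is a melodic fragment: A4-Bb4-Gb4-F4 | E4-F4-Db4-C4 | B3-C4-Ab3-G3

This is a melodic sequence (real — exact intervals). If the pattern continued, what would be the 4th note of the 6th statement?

E2

Grouping in 4s, the 4th note of each cell is F4, C4, G3.
Each moves down a 4th. Continuing: D3 → A2 → E2.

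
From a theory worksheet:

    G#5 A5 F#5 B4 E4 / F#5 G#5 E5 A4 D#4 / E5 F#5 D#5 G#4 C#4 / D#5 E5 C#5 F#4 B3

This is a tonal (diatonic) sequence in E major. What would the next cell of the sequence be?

With a 5-note motive the entries are G#5, F#5, E5, D#5, each down a 2nd from the previous.
So cell 5 is C#5 D#5 B4 E4 A3.

C#5 D#5 B4 E4 A3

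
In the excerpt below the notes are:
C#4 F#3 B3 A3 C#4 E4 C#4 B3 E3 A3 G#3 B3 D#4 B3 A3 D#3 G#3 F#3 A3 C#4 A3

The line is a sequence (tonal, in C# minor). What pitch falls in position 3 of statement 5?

The unit is 7 notes. Position-3 pitches of the 3 shown cells: B3, A3, G#3.
Extending down a 2nd: F#3 → E3.

E3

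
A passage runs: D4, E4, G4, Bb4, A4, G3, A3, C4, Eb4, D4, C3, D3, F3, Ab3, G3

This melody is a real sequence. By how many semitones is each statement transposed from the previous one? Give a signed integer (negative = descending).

-7

Unit = 5 notes; the statements start on D4, G3, C3, moving down a 5th each time.
D4 to G3 spans -7 semitones.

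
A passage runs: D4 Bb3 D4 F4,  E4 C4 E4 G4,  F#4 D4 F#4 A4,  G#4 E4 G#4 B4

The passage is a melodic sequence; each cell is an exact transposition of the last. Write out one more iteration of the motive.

Taking 4-note groups, the heads are D4, E4, F#4, G#4: the pattern moves up a 2nd.
So cell 5 is A#4 F#4 A#4 C#5.

A#4 F#4 A#4 C#5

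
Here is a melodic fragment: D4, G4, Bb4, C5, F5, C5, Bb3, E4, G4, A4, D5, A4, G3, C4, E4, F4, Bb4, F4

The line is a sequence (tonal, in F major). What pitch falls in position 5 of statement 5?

E4

With 6-note cells, note 5 of each statement runs F5, D5, Bb4.
Extending down a 3rd: G4 → E4.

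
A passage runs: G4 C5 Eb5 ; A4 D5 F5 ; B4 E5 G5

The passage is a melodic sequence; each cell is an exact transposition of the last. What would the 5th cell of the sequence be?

Taking 3-note groups, the heads are G4, A4, B4: the pattern moves up a 2nd.
Continuing the starts: C#5 → D#5.
From D#5 the exact shape gives D#5 G#5 B5.

D#5 G#5 B5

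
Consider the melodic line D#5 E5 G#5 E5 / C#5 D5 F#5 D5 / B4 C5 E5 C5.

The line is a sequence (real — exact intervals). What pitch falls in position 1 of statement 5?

G4

Grouping in 4s, the 1st note of each cell is D#5, C#5, B4.
Each moves down a 2nd. Continuing: A4 → G4.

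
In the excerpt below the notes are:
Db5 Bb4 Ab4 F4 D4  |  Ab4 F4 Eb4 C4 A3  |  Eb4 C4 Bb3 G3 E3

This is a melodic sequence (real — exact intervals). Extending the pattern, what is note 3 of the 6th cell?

G2

The unit is 5 notes. Position-3 pitches of the 3 shown cells: Ab4, Eb4, Bb3.
Carrying that down a 4th forward: F3 → C3 → G2.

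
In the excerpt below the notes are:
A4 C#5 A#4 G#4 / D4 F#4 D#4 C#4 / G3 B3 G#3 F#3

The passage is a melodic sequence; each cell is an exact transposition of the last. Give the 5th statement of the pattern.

With a 4-note motive the entries are A4, D4, G3, each down a 5th from the previous.
Continuing the starts: C3 → F2.
Statement 5 starts on F2 and keeps the same exact contour: F2 A2 F#2 E2.

F2 A2 F#2 E2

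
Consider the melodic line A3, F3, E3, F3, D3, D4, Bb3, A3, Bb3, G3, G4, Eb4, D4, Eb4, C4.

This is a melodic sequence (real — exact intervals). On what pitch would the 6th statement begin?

Bb5

Unit = 5 notes; the statements start on A3, D4, G4, moving up a 4th each time.
Extending the heads up a 4th: C5 → F5 → Bb5.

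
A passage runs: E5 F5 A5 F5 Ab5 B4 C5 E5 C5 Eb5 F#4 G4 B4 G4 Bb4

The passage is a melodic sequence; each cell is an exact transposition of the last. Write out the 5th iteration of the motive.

G#3 A3 C#4 A3 C4

The 5-note cells begin on E5, B4, F#4 — each down a 4th from the last.
Continuing the starts: C#4 → G#3.
So cell 5 is G#3 A3 C#4 A3 C4.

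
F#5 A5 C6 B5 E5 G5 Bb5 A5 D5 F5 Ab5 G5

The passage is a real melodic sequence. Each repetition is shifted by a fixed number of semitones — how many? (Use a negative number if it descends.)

Taking 4-note groups, the heads are F#5, E5, D5: the pattern moves down a 2nd.
Counting half-steps from F#5 to E5: -2.

-2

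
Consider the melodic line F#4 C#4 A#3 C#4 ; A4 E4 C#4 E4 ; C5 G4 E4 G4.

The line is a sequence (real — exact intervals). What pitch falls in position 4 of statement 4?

With 4-note cells, note 4 of each statement runs C#4, E4, G4.
From G4, up a 3rd gives Bb4.

Bb4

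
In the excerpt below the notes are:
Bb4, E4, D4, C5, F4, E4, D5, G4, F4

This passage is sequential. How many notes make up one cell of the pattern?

3

Try groups of 3 (3 cells in 9 notes):
Bb4 E4 D4 | C5 F4 E4 | D5 G4 F4
That's a consistent up a 2nd shift per cell, and no other grouping gives one.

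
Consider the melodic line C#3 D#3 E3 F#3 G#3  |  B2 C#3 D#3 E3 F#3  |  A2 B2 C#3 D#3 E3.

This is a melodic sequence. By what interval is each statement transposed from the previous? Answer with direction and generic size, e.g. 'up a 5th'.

Unit = 5 notes; the statements start on C#3, B2, A2, moving down a 2nd each time.
C#3 to B2 is down a 2nd.

down a 2nd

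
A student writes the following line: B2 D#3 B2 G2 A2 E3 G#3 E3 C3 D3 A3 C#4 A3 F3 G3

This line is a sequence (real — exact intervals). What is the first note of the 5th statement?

Unit = 5 notes; the statements start on B2, E3, A3, moving up a 4th each time.
Extending the heads up a 4th: D4 → G4.

G4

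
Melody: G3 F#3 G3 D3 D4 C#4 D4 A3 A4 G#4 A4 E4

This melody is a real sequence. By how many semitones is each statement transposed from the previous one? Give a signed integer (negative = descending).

The 4-note cells begin on G3, D4, A4 — each up a 5th from the last.
G3→D4 is 62 − 55 = 7 semitones.

7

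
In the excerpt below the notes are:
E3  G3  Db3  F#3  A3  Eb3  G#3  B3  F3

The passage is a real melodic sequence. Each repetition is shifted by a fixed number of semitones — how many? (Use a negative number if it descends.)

2

With a 3-note motive the entries are E3, F#3, G#3, each up a 2nd from the previous.
E3→F#3 is 54 − 52 = 2 semitones.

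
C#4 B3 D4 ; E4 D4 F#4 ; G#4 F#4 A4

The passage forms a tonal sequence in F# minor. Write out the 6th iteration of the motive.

The 3-note cells begin on C#4, E4, G#4 — each up a 3rd from the last.
Extending up a 3rd: B4 → D5 → F#5.
So cell 6 is F#5 E5 G#5.

F#5 E5 G#5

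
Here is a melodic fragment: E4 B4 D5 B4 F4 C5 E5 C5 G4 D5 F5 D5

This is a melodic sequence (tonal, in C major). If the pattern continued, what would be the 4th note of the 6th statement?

Grouping in 4s, the 4th note of each cell is B4, C5, D5.
Carrying that up a 2nd forward: E5 → F5 → G5.

G5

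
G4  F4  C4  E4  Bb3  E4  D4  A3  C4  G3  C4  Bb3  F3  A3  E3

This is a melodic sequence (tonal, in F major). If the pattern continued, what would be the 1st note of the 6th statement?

D3

Grouping in 5s, the 1st note of each cell is G4, E4, C4.
Each moves down a 3rd. Continuing: A3 → F3 → D3.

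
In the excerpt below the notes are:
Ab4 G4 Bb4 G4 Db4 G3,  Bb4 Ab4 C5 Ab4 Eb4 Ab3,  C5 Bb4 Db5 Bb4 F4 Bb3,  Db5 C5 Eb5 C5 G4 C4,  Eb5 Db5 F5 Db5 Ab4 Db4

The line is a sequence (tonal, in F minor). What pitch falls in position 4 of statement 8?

G5

Grouping in 6s, the 4th note of each cell is G4, Ab4, Bb4, C5, Db5.
Carrying that up a 2nd forward: Eb5 → F5 → G5.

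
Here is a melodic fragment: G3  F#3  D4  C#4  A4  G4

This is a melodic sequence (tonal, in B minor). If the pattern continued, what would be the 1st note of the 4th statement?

E5

With 2-note cells, note 1 of each statement runs G3, D4, A4.
From A4, up a 5th gives E5.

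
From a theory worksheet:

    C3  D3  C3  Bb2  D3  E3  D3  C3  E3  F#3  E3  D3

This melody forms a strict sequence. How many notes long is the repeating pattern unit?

Try groups of 4 (3 cells in 12 notes):
C3 D3 C3 Bb2 | D3 E3 D3 C3 | E3 F#3 E3 D3
Every group is a transposition up a 2nd of the one before; no shorter unit works.

4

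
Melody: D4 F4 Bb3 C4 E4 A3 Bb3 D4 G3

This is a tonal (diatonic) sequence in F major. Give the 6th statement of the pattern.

The 3-note cells begin on D4, C4, Bb3 — each down a 2nd from the last.
Extending down a 2nd: A3 → G3 → F3.
From F3 the diatonic shape gives F3 A3 D3.

F3 A3 D3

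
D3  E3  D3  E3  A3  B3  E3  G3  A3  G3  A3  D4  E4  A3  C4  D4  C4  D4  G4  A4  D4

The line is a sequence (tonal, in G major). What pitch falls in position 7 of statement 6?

F#5

Grouping in 7s, the 7th note of each cell is E3, A3, D4.
Each moves up a 4th. Continuing: G4 → C5 → F#5.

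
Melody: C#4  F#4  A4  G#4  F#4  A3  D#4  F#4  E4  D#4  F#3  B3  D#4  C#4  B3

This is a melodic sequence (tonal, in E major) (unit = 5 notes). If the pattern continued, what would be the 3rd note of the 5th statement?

G#3

The unit is 5 notes. Position-3 pitches of the 3 shown cells: A4, F#4, D#4.
Carrying that down a 3rd forward: B3 → G#3.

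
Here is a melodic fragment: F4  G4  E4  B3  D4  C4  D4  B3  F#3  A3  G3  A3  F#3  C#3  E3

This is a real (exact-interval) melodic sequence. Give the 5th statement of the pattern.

Unit = 5 notes; the statements start on F4, C4, G3, moving down a 4th each time.
Extending down a 4th: D3 → A2.
From A2 the exact shape gives A2 B2 G#2 D#2 F#2.

A2 B2 G#2 D#2 F#2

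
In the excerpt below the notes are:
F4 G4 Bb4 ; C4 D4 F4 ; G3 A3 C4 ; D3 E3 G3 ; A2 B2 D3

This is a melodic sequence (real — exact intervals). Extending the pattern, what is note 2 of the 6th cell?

F#2

The unit is 3 notes. Position-2 pitches of the 5 shown cells: G4, D4, A3, E3, B2.
One more down a 4th gives F#2.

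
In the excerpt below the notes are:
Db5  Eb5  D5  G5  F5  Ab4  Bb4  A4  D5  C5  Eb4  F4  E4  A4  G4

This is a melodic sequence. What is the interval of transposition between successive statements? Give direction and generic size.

down a 4th

Taking 5-note groups, the heads are Db5, Ab4, Eb4: the pattern moves down a 4th.
From Db5 to Ab4: down a 4th.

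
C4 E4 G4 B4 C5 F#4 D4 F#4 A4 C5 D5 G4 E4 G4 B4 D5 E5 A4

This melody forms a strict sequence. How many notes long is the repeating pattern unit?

There are 18 notes; a 6-note unit gives 3 cells:
C4 E4 G4 B4 C5 F#4 | D4 F#4 A4 C5 D5 G4 | E4 G4 B4 D5 E5 A4
That's a consistent up a 2nd shift per cell, and no other grouping gives one.

6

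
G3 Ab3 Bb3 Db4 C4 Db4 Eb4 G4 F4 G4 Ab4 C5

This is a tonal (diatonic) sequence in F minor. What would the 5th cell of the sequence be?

Eb5 F5 G5 Bb5

Taking 4-note groups, the heads are G3, C4, F4: the pattern moves up a 4th.
Extending up a 4th: Bb4 → Eb5.
From Eb5 the diatonic shape gives Eb5 F5 G5 Bb5.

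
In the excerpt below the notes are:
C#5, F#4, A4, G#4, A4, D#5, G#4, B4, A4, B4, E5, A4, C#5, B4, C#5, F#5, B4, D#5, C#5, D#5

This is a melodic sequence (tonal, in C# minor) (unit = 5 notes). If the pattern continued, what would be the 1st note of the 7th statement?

B5

The unit is 5 notes. Position-1 pitches of the 4 shown cells: C#5, D#5, E5, F#5.
Carrying that up a 2nd forward: G#5 → A5 → B5.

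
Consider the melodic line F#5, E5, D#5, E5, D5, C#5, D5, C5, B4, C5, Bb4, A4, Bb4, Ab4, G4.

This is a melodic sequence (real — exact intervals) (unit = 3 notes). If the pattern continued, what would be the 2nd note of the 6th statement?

Grouping in 3s, the 2nd note of each cell is E5, D5, C5, Bb4, Ab4.
One more down a 2nd gives Gb4.

Gb4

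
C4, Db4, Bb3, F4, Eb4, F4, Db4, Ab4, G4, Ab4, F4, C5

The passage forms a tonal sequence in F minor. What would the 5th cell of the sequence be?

Db5 Eb5 C5 G5

The 4-note cells begin on C4, Eb4, G4 — each up a 3rd from the last.
Extending up a 3rd: Bb4 → Db5.
So cell 5 is Db5 Eb5 C5 G5.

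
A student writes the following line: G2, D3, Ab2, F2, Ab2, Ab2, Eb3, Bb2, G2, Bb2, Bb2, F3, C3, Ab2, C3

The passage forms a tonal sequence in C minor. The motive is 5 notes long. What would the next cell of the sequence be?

Unit = 5 notes; the statements start on G2, Ab2, Bb2, moving up a 2nd each time.
Statement 4 starts on C3 and keeps the same diatonic contour: C3 G3 D3 Bb2 D3.

C3 G3 D3 Bb2 D3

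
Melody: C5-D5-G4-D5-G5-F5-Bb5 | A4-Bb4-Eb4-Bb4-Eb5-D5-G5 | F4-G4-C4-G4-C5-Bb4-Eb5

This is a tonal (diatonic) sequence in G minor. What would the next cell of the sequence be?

D4 Eb4 A3 Eb4 A4 G4 C5

Unit = 7 notes; the statements start on C5, A4, F4, moving down a 3rd each time.
So cell 4 is D4 Eb4 A3 Eb4 A4 G4 C5.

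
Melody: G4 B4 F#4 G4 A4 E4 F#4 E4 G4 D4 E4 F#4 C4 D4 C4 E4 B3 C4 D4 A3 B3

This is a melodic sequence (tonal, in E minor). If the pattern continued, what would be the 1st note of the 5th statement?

F#3

With 7-note cells, note 1 of each statement runs G4, E4, C4.
Carrying that down a 3rd forward: A3 → F#3.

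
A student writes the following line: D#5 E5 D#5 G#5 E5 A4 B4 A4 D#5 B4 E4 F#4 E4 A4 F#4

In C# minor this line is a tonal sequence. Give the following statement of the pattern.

B3 C#4 B3 E4 C#4

The 5-note cells begin on D#5, A4, E4 — each down a 4th from the last.
From B3 the diatonic shape gives B3 C#4 B3 E4 C#4.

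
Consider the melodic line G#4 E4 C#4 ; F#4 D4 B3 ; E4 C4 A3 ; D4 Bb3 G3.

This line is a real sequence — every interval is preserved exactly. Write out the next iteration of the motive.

The 3-note cells begin on G#4, F#4, E4, D4 — each down a 2nd from the last.
Statement 5 starts on C4 and keeps the same exact contour: C4 Ab3 F3.

C4 Ab3 F3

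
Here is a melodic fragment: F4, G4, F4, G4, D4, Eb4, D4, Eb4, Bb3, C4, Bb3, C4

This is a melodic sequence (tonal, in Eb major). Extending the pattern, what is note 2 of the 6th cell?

With 4-note cells, note 2 of each statement runs G4, Eb4, C4.
Each moves down a 3rd. Continuing: Ab3 → F3 → D3.

D3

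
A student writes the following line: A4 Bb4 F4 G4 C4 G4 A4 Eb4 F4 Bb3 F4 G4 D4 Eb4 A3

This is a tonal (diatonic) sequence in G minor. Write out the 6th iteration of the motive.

The 5-note cells begin on A4, G4, F4 — each down a 2nd from the last.
Extending down a 2nd: Eb4 → D4 → C4.
Statement 6 starts on C4 and keeps the same diatonic contour: C4 D4 A3 Bb3 Eb3.

C4 D4 A3 Bb3 Eb3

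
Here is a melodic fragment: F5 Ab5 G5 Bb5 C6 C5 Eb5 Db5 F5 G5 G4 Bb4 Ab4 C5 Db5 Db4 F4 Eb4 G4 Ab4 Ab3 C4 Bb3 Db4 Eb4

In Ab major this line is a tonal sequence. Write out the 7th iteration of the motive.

Bb2 Db3 C3 Eb3 F3

The 5-note cells begin on F5, C5, G4, Db4, Ab3 — each down a 4th from the last.
Carrying on: Eb3 → Bb2.
So cell 7 is Bb2 Db3 C3 Eb3 F3.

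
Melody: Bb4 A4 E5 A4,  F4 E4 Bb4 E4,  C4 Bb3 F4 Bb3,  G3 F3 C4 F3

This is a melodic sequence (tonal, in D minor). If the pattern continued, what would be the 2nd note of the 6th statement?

G2

Grouping in 4s, the 2nd note of each cell is A4, E4, Bb3, F3.
Each moves down a 4th. Continuing: C3 → G2.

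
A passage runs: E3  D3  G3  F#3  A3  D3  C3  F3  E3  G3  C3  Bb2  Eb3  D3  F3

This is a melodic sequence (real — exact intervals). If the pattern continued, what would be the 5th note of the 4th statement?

With 5-note cells, note 5 of each statement runs A3, G3, F3.
From F3, down a 2nd gives Eb3.

Eb3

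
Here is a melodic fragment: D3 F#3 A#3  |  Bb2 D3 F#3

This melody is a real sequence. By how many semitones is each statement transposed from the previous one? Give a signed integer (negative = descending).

-4

Unit = 3 notes; the statements start on D3, Bb2, moving down a 3rd each time.
D3→Bb2 is 46 − 50 = -4 semitones.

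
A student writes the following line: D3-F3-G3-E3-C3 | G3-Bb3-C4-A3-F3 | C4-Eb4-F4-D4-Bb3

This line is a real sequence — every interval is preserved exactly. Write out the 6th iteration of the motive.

Eb5 Gb5 Ab5 F5 Db5

Unit = 5 notes; the statements start on D3, G3, C4, moving up a 4th each time.
Extending up a 4th: F4 → Bb4 → Eb5.
So cell 6 is Eb5 Gb5 Ab5 F5 Db5.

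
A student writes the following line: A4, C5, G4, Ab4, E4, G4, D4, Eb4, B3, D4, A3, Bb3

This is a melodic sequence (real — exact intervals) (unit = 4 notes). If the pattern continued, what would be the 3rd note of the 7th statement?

With 4-note cells, note 3 of each statement runs G4, D4, A3.
Carrying that down a 4th forward: E3 → B2 → F#2 → C#2.

C#2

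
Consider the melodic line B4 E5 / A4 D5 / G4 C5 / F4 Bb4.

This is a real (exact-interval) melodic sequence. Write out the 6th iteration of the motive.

Db4 Gb4

Unit = 2 notes; the statements start on B4, A4, G4, F4, moving down a 2nd each time.
Carrying on: Eb4 → Db4.
From Db4 the exact shape gives Db4 Gb4.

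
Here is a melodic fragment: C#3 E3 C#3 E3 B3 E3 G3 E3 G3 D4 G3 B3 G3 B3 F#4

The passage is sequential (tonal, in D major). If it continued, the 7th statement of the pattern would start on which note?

Taking 5-note groups, the heads are C#3, E3, G3: the pattern moves up a 3rd.
Extending the heads up a 3rd: B3 → D4 → F#4 → A4.

A4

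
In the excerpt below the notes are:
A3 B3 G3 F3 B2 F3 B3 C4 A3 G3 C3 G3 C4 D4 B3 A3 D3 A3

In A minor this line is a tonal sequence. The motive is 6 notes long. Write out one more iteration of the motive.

The 6-note cells begin on A3, B3, C4 — each up a 2nd from the last.
So cell 4 is D4 E4 C4 B3 E3 B3.

D4 E4 C4 B3 E3 B3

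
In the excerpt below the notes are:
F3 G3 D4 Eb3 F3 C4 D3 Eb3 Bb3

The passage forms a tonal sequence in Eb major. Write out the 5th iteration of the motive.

With a 3-note motive the entries are F3, Eb3, D3, each down a 2nd from the previous.
Extending down a 2nd: C3 → Bb2.
From Bb2 the diatonic shape gives Bb2 C3 G3.

Bb2 C3 G3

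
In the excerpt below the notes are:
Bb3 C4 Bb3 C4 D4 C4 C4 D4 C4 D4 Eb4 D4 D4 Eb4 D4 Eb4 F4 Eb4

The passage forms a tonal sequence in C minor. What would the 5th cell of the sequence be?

With a 6-note motive the entries are Bb3, C4, D4, each up a 2nd from the previous.
Extending up a 2nd: Eb4 → F4.
Statement 5 starts on F4 and keeps the same diatonic contour: F4 G4 F4 G4 Ab4 G4.

F4 G4 F4 G4 Ab4 G4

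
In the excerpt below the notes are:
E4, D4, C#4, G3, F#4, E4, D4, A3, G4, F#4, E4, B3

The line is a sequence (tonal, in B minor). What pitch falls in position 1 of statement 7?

D5

The unit is 4 notes. Position-1 pitches of the 3 shown cells: E4, F#4, G4.
Extending up a 2nd: A4 → B4 → C#5 → D5.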